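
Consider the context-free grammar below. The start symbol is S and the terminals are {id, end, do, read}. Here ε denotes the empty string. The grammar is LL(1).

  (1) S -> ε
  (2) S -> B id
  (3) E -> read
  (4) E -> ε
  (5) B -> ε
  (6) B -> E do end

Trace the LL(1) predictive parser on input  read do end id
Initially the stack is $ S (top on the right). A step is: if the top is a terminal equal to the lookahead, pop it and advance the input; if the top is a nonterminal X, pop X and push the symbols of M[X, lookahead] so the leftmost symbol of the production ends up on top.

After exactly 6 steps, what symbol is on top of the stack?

id

step 1: stack=$ S  input=read do end id $  — expand S -> B id
step 2: stack=$ id B  input=read do end id $  — expand B -> E do end
step 3: stack=$ id end do E  input=read do end id $  — expand E -> read
step 4: stack=$ id end do read  input=read do end id $  — match read
step 5: stack=$ id end do  input=do end id $  — match do
step 6: stack=$ id end  input=end id $  — match end
Stack after step 6: $ id (top = id).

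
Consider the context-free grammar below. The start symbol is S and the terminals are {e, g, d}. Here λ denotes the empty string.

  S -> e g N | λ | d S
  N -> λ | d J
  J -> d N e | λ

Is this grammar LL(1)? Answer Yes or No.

Yes

FIRST(S) = {λ, d, e}
FIRST(N) = {λ, d}
FIRST(J) = {λ, d}
FOLLOW(S) = {$}
FOLLOW(N) = {$, e}
FOLLOW(J) = {$, e}
Each cell of M receives at most one production.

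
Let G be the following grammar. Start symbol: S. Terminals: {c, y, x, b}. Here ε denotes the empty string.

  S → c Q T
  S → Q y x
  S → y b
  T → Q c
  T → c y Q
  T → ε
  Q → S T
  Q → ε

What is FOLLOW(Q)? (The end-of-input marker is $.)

{$, c, y}

FIRST(S): from S→c Q T we get {c}; from S→Q y x we get {c, y}; from S→y b we get {y}. So FIRST(S) = {c, y}.
FIRST(Q): from Q→S T we get {c, y}; from Q→ε we get {ε}. So FIRST(Q) = {ε, c, y}.
FIRST(T): from T→Q c we get {c, y}; from T→c y Q we get {c}; from T→ε we get {ε}. So FIRST(T) = {ε, c, y}.
FOLLOW(S) includes $ since S is the start symbol.
FOLLOW(S): in Q→S T, S is followed by T with FIRST {ε, c, y}; in Q→S T, the suffix after S is nullable, so FOLLOW(S) ⊇ FOLLOW(Q) = {$, c, y}. Thus FOLLOW(S) = {$, c, y}.
FOLLOW(T): in S→c Q T, the suffix after T is empty, so FOLLOW(T) ⊇ FOLLOW(S) = {$, c, y}; in Q→S T, the suffix after T is empty, so FOLLOW(T) ⊇ FOLLOW(Q) = {$, c, y}. Thus FOLLOW(T) = {$, c, y}.
FOLLOW(Q): in S→c Q T, Q is followed by T with FIRST {ε, c, y}; in S→c Q T, the suffix after Q is nullable, so FOLLOW(Q) ⊇ FOLLOW(S) = {$, c, y}; in S→Q y x, Q is followed by y x with FIRST {y}; in T→Q c, Q is followed by c with FIRST {c}; in T→c y Q, the suffix after Q is empty, so FOLLOW(Q) ⊇ FOLLOW(T) = {$, c, y}. Thus FOLLOW(Q) = {$, c, y}.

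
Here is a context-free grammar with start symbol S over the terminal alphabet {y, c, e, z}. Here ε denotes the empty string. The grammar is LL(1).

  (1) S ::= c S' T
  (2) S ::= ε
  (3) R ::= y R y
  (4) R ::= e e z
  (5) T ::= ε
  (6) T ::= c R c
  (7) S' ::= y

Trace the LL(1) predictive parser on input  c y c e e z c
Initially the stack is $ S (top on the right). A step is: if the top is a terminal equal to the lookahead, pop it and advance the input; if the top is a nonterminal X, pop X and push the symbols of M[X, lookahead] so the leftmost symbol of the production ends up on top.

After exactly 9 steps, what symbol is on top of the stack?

z

     Stack      Input            Action
  1  $ S        c y c e e z c $  expand S ::= c S' T
  2  $ T S' c   c y c e e z c $  match c
  3  $ T S'     y c e e z c $    expand S' ::= y
  4  $ T y      y c e e z c $    match y
  5  $ T        c e e z c $      expand T ::= c R c
  6  $ c R c    c e e z c $      match c
  7  $ c R      e e z c $        expand R ::= e e z
  8  $ c z e e  e e z c $        match e
  9  $ c z e    e z c $          match e
Stack after step 9: $ c z (top = z).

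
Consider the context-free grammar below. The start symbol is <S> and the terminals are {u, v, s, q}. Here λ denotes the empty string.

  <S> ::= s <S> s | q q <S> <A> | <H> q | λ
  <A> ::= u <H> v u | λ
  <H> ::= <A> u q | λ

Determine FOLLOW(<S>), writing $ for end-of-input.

FIRST(<A>) = {λ, u}
FIRST(<H>) = {λ, u}  (via <A> u q)
FIRST(<S>) = {λ, q, s, u}  (via <H> q)
FOLLOW(<S>) includes $ since <S> is the start symbol.
FOLLOW(<S>): in <S>::=s <S> s, <S> is followed by s with FIRST {s}; in <S>::=q q <S> <A>, <S> is followed by <A> with FIRST {λ, u}; in <S>::=q q <S> <A>, the suffix after <S> is nullable (adds nothing new). Thus FOLLOW(<S>) = {$, s, u}.
FOLLOW(<A>): in <S>::=q q <S> <A>, the suffix after <A> is empty, so FOLLOW(<A>) ⊇ FOLLOW(<S>) = {$, s, u}; in <H>::=<A> u q, <A> is followed by u q with FIRST {u}. Thus FOLLOW(<A>) = {$, s, u}.
FOLLOW(<H>): in <S>::=<H> q, <H> is followed by q with FIRST {q}; in <A>::=u <H> v u, <H> is followed by v u with FIRST {v}. Thus FOLLOW(<H>) = {q, v}.

{$, s, u}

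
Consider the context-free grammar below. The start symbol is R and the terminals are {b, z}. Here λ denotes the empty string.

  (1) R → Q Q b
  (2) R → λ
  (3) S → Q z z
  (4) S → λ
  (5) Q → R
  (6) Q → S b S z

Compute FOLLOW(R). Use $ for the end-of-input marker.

{$, b, z}

FIRST(R) = {λ, b, z}  (via Q Q b)
FIRST(S) = {λ, b, z}  (via Q z z)
FIRST(Q) = {λ, b, z}  (via R, S b S z)
FOLLOW(R) includes $ since R is the start symbol.
FOLLOW(S): in Q→S b S z (occurrence 1), S is followed by b S z with FIRST {b}; in Q→S b S z (occurrence 2), S is followed by z with FIRST {z}. Thus FOLLOW(S) = {b, z}.
FOLLOW(Q): in R→Q Q b (occurrence 1), Q is followed by Q b with FIRST {b, z}; in R→Q Q b (occurrence 2), Q is followed by b with FIRST {b}; in S→Q z z, Q is followed by z z with FIRST {z}. Thus FOLLOW(Q) = {b, z}.
FOLLOW(R): in Q→R, the suffix after R is empty, so FOLLOW(R) ⊇ FOLLOW(Q) = {b, z}. Thus FOLLOW(R) = {$, b, z}.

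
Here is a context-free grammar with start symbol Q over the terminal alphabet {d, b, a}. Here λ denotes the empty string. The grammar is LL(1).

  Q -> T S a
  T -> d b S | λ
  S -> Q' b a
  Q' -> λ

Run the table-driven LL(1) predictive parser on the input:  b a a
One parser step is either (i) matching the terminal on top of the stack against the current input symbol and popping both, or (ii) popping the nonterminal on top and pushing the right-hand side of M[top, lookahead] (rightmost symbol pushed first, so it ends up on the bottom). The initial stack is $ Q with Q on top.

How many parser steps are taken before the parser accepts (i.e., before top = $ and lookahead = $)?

step 1: stack=$ Q  input=b a a $  — expand Q -> T S a
step 2: stack=$ a S T  input=b a a $  — expand T -> λ
step 3: stack=$ a S  input=b a a $  — expand S -> Q' b a
step 4: stack=$ a a b Q'  input=b a a $  — expand Q' -> λ
step 5: stack=$ a a b  input=b a a $  — match b
step 6: stack=$ a a  input=a a $  — match a
step 7: stack=$ a  input=a $  — match a
Accept reached after 7 steps.

7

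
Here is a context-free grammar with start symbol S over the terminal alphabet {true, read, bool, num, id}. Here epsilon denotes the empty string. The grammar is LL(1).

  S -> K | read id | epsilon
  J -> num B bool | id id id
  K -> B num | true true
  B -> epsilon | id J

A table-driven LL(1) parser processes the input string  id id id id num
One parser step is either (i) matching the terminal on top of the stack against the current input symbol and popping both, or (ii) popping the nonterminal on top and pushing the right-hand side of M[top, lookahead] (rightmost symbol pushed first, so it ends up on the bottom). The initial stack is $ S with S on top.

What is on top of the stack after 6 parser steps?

step 1: stack=$ S  input=id id id id num $  — expand S -> K
step 2: stack=$ K  input=id id id id num $  — expand K -> B num
step 3: stack=$ num B  input=id id id id num $  — expand B -> id J
step 4: stack=$ num J id  input=id id id id num $  — match id
step 5: stack=$ num J  input=id id id num $  — expand J -> id id id
step 6: stack=$ num id id id  input=id id id num $  — match id
Stack after step 6: $ num id id (top = id).

id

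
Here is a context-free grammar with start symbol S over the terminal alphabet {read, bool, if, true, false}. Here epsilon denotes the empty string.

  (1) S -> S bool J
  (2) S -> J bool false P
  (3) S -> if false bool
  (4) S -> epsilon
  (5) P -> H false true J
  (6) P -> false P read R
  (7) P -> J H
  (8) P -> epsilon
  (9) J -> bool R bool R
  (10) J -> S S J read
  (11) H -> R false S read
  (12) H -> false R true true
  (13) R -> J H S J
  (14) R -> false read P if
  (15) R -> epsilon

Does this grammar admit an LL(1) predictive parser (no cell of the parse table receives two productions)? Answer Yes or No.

FIRST(S) = {epsilon, bool, if}
FIRST(P) = {epsilon, bool, false, if}
FIRST(J) = {bool, if}
FIRST(H) = {bool, false, if}
FIRST(R) = {epsilon, bool, false, if}
FOLLOW(S) = {$, bool, if, read}
FOLLOW(P) = {$, bool, if, read}
FOLLOW(J) = {$, bool, false, if, read, true}
FOLLOW(H) = {$, bool, false, if, read}
FOLLOW(R) = {$, bool, false, if, read, true}
Cell M[H, false] receives both H -> R false S read and H -> false R true true — the grammar is not LL(1).

No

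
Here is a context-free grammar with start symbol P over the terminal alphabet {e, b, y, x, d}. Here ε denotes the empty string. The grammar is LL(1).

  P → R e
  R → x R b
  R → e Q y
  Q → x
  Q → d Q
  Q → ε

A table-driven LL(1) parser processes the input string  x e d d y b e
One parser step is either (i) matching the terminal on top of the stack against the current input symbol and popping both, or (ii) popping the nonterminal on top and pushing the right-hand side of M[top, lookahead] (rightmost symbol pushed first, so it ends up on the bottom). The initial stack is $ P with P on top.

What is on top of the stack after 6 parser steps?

d

     Stack        Input            Action
  1  $ P          x e d d y b e $  expand P → R e
  2  $ e R        x e d d y b e $  expand R → x R b
  3  $ e b R x    x e d d y b e $  match x
  4  $ e b R      e d d y b e $    expand R → e Q y
  5  $ e b y Q e  e d d y b e $    match e
  6  $ e b y Q    d d y b e $      expand Q → d Q
Stack after step 6: $ e b y Q d (top = d).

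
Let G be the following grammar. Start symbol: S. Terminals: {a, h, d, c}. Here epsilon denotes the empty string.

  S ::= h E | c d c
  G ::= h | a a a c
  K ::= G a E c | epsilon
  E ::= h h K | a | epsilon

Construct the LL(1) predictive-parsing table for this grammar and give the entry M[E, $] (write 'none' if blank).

FIRST(S): from S::=h E we get {h}; from S::=c d c we get {c}. So FIRST(S) = {c, h}.
FIRST(G): from G::=h we get {h}; from G::=a a a c we get {a}. So FIRST(G) = {a, h}.
FIRST(E): from E::=h h K we get {h}; from E::=a we get {a}; from E::=epsilon we get {epsilon}. So FIRST(E) = {epsilon, a, h}.
FIRST(K): from K::=G a E c we get {a, h}; from K::=epsilon we get {epsilon}. So FIRST(K) = {epsilon, a, h}.
FOLLOW(S) includes $ since S is the start symbol.
FOLLOW(S): S appears on no right-hand side. Thus FOLLOW(S) = {$}.
FOLLOW(E): in S::=h E, the suffix after E is empty, so FOLLOW(E) ⊇ FOLLOW(S) = {$}; in K::=G a E c, E is followed by c with FIRST {c}. Thus FOLLOW(E) = {$, c}.
For E ::= h h K: FIRST(h h K) = {h}, so it goes in M[E, t] for t ∈ {h}.
For E ::= a: FIRST(a) = {a}, so it goes in M[E, t] for t ∈ {a}.
For E ::= epsilon: FIRST(epsilon) = {epsilon}, so it goes in M[E, t] for t ∈ {}; since epsilon ∈ FIRST, also for every t ∈ FOLLOW(E) = {$, c}.

E ::= epsilon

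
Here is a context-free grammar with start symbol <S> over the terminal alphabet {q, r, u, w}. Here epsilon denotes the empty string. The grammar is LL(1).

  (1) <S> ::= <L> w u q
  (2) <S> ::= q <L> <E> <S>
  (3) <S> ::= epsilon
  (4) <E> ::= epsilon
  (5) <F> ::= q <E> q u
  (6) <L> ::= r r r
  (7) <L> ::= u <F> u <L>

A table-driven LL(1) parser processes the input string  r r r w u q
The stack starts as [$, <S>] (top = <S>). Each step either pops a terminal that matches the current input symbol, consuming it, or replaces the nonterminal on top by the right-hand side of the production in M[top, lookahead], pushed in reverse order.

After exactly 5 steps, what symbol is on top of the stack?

     Stack          Input          Action
  1  $ <S>          r r r w u q $  expand <S> ::= <L> w u q
  2  $ q u w <L>    r r r w u q $  expand <L> ::= r r r
  3  $ q u w r r r  r r r w u q $  match r
  4  $ q u w r r    r r w u q $    match r
  5  $ q u w r      r w u q $      match r
Stack after step 5: $ q u w (top = w).

w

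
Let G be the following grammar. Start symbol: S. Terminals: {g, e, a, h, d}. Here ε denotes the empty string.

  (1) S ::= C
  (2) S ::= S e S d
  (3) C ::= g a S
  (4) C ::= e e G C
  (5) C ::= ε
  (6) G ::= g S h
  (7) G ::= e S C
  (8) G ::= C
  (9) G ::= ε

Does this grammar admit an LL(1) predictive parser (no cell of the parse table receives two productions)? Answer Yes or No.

FIRST(S) = {ε, e, g}
FIRST(C) = {ε, e, g}
FIRST(G) = {ε, e, g}
FOLLOW(S) = {$, d, e, g, h}
FOLLOW(C) = {$, d, e, g, h}
FOLLOW(G) = {$, d, e, g, h}
Cell M[C, e] receives both C ::= e e G C and C ::= ε — the grammar is not LL(1).

No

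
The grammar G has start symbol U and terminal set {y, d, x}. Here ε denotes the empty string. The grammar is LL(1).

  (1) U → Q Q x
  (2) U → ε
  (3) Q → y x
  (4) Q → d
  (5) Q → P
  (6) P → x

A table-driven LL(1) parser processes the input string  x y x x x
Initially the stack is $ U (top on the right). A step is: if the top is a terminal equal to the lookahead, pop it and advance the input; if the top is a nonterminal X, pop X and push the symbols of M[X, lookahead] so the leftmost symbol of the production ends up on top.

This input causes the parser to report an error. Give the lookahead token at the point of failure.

x

     Stack    Input        Action
  1  $ U      x y x x x $  expand U → Q Q x
  2  $ x Q Q  x y x x x $  expand Q → P
  3  $ x Q P  x y x x x $  expand P → x
  4  $ x Q x  x y x x x $  match x
  5  $ x Q    y x x x $    expand Q → y x
  6  $ x x y  y x x x $    match y
  7  $ x x    x x x $      match x
  8  $ x      x x $        match x
  9  $        x $          error: stack empty but input remains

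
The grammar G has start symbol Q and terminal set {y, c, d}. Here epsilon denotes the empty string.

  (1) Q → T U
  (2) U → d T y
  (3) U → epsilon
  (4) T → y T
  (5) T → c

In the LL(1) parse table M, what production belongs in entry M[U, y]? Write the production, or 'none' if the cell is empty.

FIRST(U) = {epsilon, d}
FIRST(T) = {c, y}
FIRST(Q) = {c, y}  (via T U)
FOLLOW(Q) includes $ since Q is the start symbol.
FOLLOW(Q): Q appears on no right-hand side. Thus FOLLOW(Q) = {$}.
FOLLOW(U): in Q→T U, the suffix after U is empty, so FOLLOW(U) ⊇ FOLLOW(Q) = {$}. Thus FOLLOW(U) = {$}.
For U → d T y: FIRST(d T y) = {d}, so it goes in M[U, t] for t ∈ {d}.
For U → epsilon: FIRST(epsilon) = {epsilon}, so it goes in M[U, t] for t ∈ {}; since epsilon ∈ FIRST, also for every t ∈ FOLLOW(U) = {$}.
None of these place a production in M[U, y].

none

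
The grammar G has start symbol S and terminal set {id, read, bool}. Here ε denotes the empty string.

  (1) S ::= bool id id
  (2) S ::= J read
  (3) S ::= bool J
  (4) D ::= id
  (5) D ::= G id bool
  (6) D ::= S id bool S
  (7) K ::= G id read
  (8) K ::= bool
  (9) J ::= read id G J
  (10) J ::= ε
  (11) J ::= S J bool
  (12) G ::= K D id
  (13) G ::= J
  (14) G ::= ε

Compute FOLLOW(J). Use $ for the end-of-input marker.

FIRST(S) = {bool, read}  (via J read)
FIRST(J) = {ε, bool, read}  (via S J bool)
FIRST(D) = {bool, id, read}  (via G id bool, S id bool S)
FIRST(K) = {bool, id, read}  (via G id read)
FIRST(G) = {ε, bool, id, read}  (via K D id, J)
FOLLOW(S) includes $ since S is the start symbol.
FOLLOW(D): in G::=K D id, D is followed by id with FIRST {id}. Thus FOLLOW(D) = {id}.
FOLLOW(S): in D::=S id bool S (occurrence 1), S is followed by id bool S with FIRST {id}; in D::=S id bool S (occurrence 2), the suffix after S is empty, so FOLLOW(S) ⊇ FOLLOW(D) = {id}; in J::=S J bool, S is followed by J bool with FIRST {bool, read}. Thus FOLLOW(S) = {$, bool, id, read}.
FOLLOW(K): in G::=K D id, K is followed by D id with FIRST {bool, id, read}. Thus FOLLOW(K) = {bool, id, read}.
FOLLOW(J): in S::=J read, J is followed by read with FIRST {read}; in S::=bool J, the suffix after J is empty, so FOLLOW(J) ⊇ FOLLOW(S) = {$, bool, id, read}; in J::=read id G J, the suffix after J is empty (adds nothing new); in J::=S J bool, J is followed by bool with FIRST {bool}; in G::=J, the suffix after J is empty, so FOLLOW(J) ⊇ FOLLOW(G) = {$, bool, id, read}. Thus FOLLOW(J) = {$, bool, id, read}.
FOLLOW(G): in D::=G id bool, G is followed by id bool with FIRST {id}; in K::=G id read, G is followed by id read with FIRST {id}; in J::=read id G J, G is followed by J with FIRST {ε, bool, read}; in J::=read id G J, the suffix after G is nullable, so FOLLOW(G) ⊇ FOLLOW(J) = {$, bool, id, read}. Thus FOLLOW(G) = {$, bool, id, read}.

{$, bool, id, read}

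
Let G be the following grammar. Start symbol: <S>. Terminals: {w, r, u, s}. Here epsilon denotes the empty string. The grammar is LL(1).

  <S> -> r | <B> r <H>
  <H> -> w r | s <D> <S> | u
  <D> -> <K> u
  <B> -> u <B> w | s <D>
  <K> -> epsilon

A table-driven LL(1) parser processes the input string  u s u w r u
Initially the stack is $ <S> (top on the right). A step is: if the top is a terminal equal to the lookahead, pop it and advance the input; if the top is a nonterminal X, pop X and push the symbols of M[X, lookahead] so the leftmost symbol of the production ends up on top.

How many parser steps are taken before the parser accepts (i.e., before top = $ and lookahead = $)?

step 1: stack=$ <S>  input=u s u w r u $  — expand <S> -> <B> r <H>
step 2: stack=$ <H> r <B>  input=u s u w r u $  — expand <B> -> u <B> w
step 3: stack=$ <H> r w <B> u  input=u s u w r u $  — match u
step 4: stack=$ <H> r w <B>  input=s u w r u $  — expand <B> -> s <D>
step 5: stack=$ <H> r w <D> s  input=s u w r u $  — match s
step 6: stack=$ <H> r w <D>  input=u w r u $  — expand <D> -> <K> u
step 7: stack=$ <H> r w u <K>  input=u w r u $  — expand <K> -> epsilon
step 8: stack=$ <H> r w u  input=u w r u $  — match u
step 9: stack=$ <H> r w  input=w r u $  — match w
step 10: stack=$ <H> r  input=r u $  — match r
step 11: stack=$ <H>  input=u $  — expand <H> -> u
step 12: stack=$ u  input=u $  — match u
Accept reached after 12 steps.

12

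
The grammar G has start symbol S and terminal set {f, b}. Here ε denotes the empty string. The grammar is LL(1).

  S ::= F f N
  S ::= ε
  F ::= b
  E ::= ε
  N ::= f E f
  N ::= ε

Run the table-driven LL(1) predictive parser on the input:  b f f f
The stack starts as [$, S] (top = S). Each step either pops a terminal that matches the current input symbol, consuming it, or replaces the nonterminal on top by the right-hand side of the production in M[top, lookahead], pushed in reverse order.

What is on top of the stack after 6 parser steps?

E

step 1: stack=$ S  input=b f f f $  — expand S ::= F f N
step 2: stack=$ N f F  input=b f f f $  — expand F ::= b
step 3: stack=$ N f b  input=b f f f $  — match b
step 4: stack=$ N f  input=f f f $  — match f
step 5: stack=$ N  input=f f $  — expand N ::= f E f
step 6: stack=$ f E f  input=f f $  — match f
Stack after step 6: $ f E (top = E).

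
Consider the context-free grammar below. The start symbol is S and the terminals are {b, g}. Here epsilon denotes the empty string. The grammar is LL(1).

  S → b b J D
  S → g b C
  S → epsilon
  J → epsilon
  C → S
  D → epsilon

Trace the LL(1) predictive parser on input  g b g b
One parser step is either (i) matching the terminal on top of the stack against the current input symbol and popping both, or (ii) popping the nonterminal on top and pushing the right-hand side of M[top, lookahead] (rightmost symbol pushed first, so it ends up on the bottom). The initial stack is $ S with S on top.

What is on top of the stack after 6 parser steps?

b

     Stack    Input      Action
  1  $ S      g b g b $  expand S → g b C
  2  $ C b g  g b g b $  match g
  3  $ C b    b g b $    match b
  4  $ C      g b $      expand C → S
  5  $ S      g b $      expand S → g b C
  6  $ C b g  g b $      match g
Stack after step 6: $ C b (top = b).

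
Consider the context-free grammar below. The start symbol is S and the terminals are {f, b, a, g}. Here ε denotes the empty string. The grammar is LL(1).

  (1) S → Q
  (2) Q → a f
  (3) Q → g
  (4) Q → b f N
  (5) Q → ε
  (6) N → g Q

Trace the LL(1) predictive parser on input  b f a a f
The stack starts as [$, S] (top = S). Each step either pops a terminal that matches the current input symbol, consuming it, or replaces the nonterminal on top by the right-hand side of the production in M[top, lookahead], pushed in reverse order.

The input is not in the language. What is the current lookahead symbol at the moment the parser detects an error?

a

     Stack    Input        Action
  1  $ S      b f a a f $  expand S → Q
  2  $ Q      b f a a f $  expand Q → b f N
  3  $ N f b  b f a a f $  match b
  4  $ N f    f a a f $    match f
  5  $ N      a a f $      error: M[N, a] is empty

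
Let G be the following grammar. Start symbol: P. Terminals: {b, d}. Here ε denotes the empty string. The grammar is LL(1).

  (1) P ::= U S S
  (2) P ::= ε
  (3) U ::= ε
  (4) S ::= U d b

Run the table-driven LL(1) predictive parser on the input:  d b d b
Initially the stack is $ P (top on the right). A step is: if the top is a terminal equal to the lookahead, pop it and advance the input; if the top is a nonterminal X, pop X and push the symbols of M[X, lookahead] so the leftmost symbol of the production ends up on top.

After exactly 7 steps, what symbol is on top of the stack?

     Stack      Input      Action
  1  $ P        d b d b $  expand P ::= U S S
  2  $ S S U    d b d b $  expand U ::= ε
  3  $ S S      d b d b $  expand S ::= U d b
  4  $ S b d U  d b d b $  expand U ::= ε
  5  $ S b d    d b d b $  match d
  6  $ S b      b d b $    match b
  7  $ S        d b $      expand S ::= U d b
Stack after step 7: $ b d U (top = U).

U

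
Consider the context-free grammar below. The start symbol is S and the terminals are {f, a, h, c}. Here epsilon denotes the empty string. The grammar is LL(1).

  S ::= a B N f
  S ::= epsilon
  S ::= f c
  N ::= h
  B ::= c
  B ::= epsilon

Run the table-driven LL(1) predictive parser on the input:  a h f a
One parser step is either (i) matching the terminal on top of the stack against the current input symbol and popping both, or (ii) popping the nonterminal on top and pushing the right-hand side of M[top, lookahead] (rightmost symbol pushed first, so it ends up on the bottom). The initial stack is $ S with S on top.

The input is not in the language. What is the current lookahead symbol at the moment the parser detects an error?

a

     Stack      Input      Action
  1  $ S        a h f a $  expand S ::= a B N f
  2  $ f N B a  a h f a $  match a
  3  $ f N B    h f a $    expand B ::= epsilon
  4  $ f N      h f a $    expand N ::= h
  5  $ f h      h f a $    match h
  6  $ f        f a $      match f
  7  $          a $        error: stack empty but input remains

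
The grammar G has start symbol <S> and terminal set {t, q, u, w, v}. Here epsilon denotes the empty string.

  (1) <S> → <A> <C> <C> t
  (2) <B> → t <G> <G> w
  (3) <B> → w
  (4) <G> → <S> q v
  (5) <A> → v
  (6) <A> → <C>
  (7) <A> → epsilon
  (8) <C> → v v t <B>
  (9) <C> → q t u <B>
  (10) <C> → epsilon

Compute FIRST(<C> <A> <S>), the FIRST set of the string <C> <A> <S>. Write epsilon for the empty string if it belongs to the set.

{q, t, v}

FIRST(<B>): from <B>→t <G> <G> w we get {t}; from <B>→w we get {w}. So FIRST(<B>) = {t, w}.
FIRST(<C>): from <C>→v v t <B> we get {v}; from <C>→q t u <B> we get {q}; from <C>→epsilon we get {epsilon}. So FIRST(<C>) = {epsilon, q, v}.
FIRST(<A>): from <A>→v we get {v}; from <A>→<C> we get {epsilon, q, v}; from <A>→epsilon we get {epsilon}. So FIRST(<A>) = {epsilon, q, v}.
FIRST(<S>): from <S>→<A> <C> <C> t we get {q, t, v}. So FIRST(<S>) = {q, t, v}.
FIRST(<G>): from <G>→<S> q v we get {q, t, v}. So FIRST(<G>) = {q, t, v}.
FIRST(<C> <A> <S>): take FIRST of each symbol in turn, carrying on past any symbol whose FIRST contains epsilon; result {q, t, v}.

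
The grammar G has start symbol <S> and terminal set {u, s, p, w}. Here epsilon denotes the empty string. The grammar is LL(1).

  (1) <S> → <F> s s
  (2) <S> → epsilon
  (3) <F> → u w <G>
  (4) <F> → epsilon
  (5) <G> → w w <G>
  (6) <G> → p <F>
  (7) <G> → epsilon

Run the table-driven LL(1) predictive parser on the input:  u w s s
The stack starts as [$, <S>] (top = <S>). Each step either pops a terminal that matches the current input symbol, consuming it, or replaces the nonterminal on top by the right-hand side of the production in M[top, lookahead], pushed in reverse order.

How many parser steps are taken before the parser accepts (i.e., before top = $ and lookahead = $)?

7

     Stack          Input      Action
  1  $ <S>          u w s s $  expand <S> → <F> s s
  2  $ s s <F>      u w s s $  expand <F> → u w <G>
  3  $ s s <G> w u  u w s s $  match u
  4  $ s s <G> w    w s s $    match w
  5  $ s s <G>      s s $      expand <G> → epsilon
  6  $ s s          s s $      match s
  7  $ s            s $        match s
Accept reached after 7 steps.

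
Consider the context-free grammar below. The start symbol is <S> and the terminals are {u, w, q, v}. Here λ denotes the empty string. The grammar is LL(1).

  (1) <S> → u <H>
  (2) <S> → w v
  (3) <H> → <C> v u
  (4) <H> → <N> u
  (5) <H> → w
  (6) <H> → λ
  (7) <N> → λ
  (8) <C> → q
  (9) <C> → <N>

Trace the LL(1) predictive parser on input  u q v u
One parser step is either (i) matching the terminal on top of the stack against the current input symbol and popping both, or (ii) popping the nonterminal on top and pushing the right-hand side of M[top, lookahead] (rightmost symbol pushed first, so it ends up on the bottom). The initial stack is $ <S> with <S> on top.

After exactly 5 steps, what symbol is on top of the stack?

v

step 1: stack=$ <S>  input=u q v u $  — expand <S> → u <H>
step 2: stack=$ <H> u  input=u q v u $  — match u
step 3: stack=$ <H>  input=q v u $  — expand <H> → <C> v u
step 4: stack=$ u v <C>  input=q v u $  — expand <C> → q
step 5: stack=$ u v q  input=q v u $  — match q
Stack after step 5: $ u v (top = v).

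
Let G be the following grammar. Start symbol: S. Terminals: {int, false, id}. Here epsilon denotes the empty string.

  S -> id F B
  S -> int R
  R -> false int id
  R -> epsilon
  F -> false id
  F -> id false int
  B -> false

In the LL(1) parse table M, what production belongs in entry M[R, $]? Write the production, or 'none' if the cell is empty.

FIRST(S): from S->id F B we get {id}; from S->int R we get {int}. So FIRST(S) = {id, int}.
FIRST(R): from R->false int id we get {false}; from R->epsilon we get {epsilon}. So FIRST(R) = {epsilon, false}.
FIRST(F): from F->false id we get {false}; from F->id false int we get {id}. So FIRST(F) = {false, id}.
FIRST(B): from B->false we get {false}. So FIRST(B) = {false}.
FOLLOW(S) includes $ since S is the start symbol.
FOLLOW(S): S appears on no right-hand side. Thus FOLLOW(S) = {$}.
FOLLOW(R): in S->int R, the suffix after R is empty, so FOLLOW(R) ⊇ FOLLOW(S) = {$}. Thus FOLLOW(R) = {$}.
For R -> false int id: FIRST(false int id) = {false}, so it goes in M[R, t] for t ∈ {false}.
For R -> epsilon: FIRST(epsilon) = {epsilon}, so it goes in M[R, t] for t ∈ {}; since epsilon ∈ FIRST, also for every t ∈ FOLLOW(R) = {$}.

R -> epsilon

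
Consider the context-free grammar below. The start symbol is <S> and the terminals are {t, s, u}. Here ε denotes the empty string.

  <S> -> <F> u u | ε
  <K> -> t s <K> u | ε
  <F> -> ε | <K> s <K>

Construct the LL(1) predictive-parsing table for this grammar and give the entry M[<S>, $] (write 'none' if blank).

FIRST(<K>) = {ε, t}
FIRST(<F>) = {ε, s, t}  (via <K> s <K>)
FIRST(<S>) = {ε, s, t, u}  (via <F> u u)
FOLLOW(<S>) includes $ since <S> is the start symbol.
FOLLOW(<S>): <S> appears on no right-hand side. Thus FOLLOW(<S>) = {$}.
For <S> -> <F> u u: FIRST(<F> u u) = {s, t, u}, so it goes in M[<S>, t] for t ∈ {s, t, u}.
For <S> -> ε: FIRST(ε) = {ε}, so it goes in M[<S>, t] for t ∈ {}; since ε ∈ FIRST, also for every t ∈ FOLLOW(<S>) = {$}.

<S> -> ε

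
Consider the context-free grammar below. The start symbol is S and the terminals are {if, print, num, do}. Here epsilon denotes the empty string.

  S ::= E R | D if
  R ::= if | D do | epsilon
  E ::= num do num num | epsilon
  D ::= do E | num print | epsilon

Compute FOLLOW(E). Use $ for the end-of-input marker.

FIRST(E) = {epsilon, num}
FIRST(D) = {epsilon, do, num}
FIRST(R) = {epsilon, do, if, num}  (via D do)
FIRST(S) = {epsilon, do, if, num}  (via E R, D if)
FOLLOW(S) includes $ since S is the start symbol.
FOLLOW(S): S appears on no right-hand side. Thus FOLLOW(S) = {$}.
FOLLOW(R): in S::=E R, the suffix after R is empty, so FOLLOW(R) ⊇ FOLLOW(S) = {$}. Thus FOLLOW(R) = {$}.
FOLLOW(D): in S::=D if, D is followed by if with FIRST {if}; in R::=D do, D is followed by do with FIRST {do}. Thus FOLLOW(D) = {do, if}.
FOLLOW(E): in S::=E R, E is followed by R with FIRST {epsilon, do, if, num}; in S::=E R, the suffix after E is nullable, so FOLLOW(E) ⊇ FOLLOW(S) = {$}; in D::=do E, the suffix after E is empty, so FOLLOW(E) ⊇ FOLLOW(D) = {do, if}. Thus FOLLOW(E) = {$, do, if, num}.

{$, do, if, num}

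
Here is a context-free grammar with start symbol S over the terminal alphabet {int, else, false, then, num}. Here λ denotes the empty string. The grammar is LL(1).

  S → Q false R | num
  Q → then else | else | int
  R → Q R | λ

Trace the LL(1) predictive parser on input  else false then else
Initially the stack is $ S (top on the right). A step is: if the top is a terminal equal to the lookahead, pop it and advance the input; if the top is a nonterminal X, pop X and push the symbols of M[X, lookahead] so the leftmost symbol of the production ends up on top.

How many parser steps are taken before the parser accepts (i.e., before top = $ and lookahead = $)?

     Stack           Input                   Action
  1  $ S             else false then else $  expand S → Q false R
  2  $ R false Q     else false then else $  expand Q → else
  3  $ R false else  else false then else $  match else
  4  $ R false       false then else $       match false
  5  $ R             then else $             expand R → Q R
  6  $ R Q           then else $             expand Q → then else
  7  $ R else then   then else $             match then
  8  $ R else        else $                  match else
  9  $ R             $                       expand R → λ
Accept reached after 9 steps.

9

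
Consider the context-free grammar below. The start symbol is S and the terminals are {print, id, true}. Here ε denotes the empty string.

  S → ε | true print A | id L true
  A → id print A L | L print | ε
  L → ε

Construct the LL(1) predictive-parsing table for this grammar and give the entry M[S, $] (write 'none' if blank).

S → ε

FIRST(S): from S→ε we get {ε}; from S→true print A we get {true}; from S→id L true we get {id}. So FIRST(S) = {ε, id, true}.
FIRST(L): from L→ε we get {ε}. So FIRST(L) = {ε}.
FIRST(A): from A→id print A L we get {id}; from A→L print we get {print}; from A→ε we get {ε}. So FIRST(A) = {ε, id, print}.
FOLLOW(S) includes $ since S is the start symbol.
FOLLOW(S): S appears on no right-hand side. Thus FOLLOW(S) = {$}.
For S → ε: FIRST(ε) = {ε}, so it goes in M[S, t] for t ∈ {}; since ε ∈ FIRST, also for every t ∈ FOLLOW(S) = {$}.
For S → true print A: FIRST(true print A) = {true}, so it goes in M[S, t] for t ∈ {true}.
For S → id L true: FIRST(id L true) = {id}, so it goes in M[S, t] for t ∈ {id}.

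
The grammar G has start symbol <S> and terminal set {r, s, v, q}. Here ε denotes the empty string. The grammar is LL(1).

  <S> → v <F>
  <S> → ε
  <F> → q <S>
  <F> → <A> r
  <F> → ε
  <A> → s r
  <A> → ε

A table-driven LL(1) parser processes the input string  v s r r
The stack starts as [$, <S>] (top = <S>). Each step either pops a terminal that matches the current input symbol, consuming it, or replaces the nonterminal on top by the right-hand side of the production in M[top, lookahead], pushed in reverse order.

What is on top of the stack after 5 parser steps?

step 1: stack=$ <S>  input=v s r r $  — expand <S> → v <F>
step 2: stack=$ <F> v  input=v s r r $  — match v
step 3: stack=$ <F>  input=s r r $  — expand <F> → <A> r
step 4: stack=$ r <A>  input=s r r $  — expand <A> → s r
step 5: stack=$ r r s  input=s r r $  — match s
Stack after step 5: $ r r (top = r).

r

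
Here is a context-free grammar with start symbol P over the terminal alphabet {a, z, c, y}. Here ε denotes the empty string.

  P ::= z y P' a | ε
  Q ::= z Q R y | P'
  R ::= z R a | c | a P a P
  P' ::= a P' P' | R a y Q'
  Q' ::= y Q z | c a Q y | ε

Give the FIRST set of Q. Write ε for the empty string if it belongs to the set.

{a, c, z}

FIRST(P): from P::=z y P' a we get {z}; from P::=ε we get {ε}. So FIRST(P) = {ε, z}.
FIRST(R): from R::=z R a we get {z}; from R::=c we get {c}; from R::=a P a P we get {a}. So FIRST(R) = {a, c, z}.
FIRST(Q'): from Q'::=y Q z we get {y}; from Q'::=c a Q y we get {c}; from Q'::=ε we get {ε}. So FIRST(Q') = {ε, c, y}.
FIRST(P'): from P'::=a P' P' we get {a}; from P'::=R a y Q' we get {a, c, z}. So FIRST(P') = {a, c, z}.
FIRST(Q): from Q::=z Q R y we get {z}; from Q::=P' we get {a, c, z}. So FIRST(Q) = {a, c, z}.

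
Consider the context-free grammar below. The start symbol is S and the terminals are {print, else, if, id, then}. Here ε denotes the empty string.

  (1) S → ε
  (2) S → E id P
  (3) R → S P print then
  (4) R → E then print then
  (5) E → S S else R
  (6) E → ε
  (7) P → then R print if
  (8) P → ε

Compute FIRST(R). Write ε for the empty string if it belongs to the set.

FIRST(P) = {ε, then}
FIRST(S) = {ε, else, id}  (via E id P)
FIRST(E) = {ε, else, id}  (via S S else R)
FIRST(R) = {else, id, print, then}  (via S P print then, E then print then)

{else, id, print, then}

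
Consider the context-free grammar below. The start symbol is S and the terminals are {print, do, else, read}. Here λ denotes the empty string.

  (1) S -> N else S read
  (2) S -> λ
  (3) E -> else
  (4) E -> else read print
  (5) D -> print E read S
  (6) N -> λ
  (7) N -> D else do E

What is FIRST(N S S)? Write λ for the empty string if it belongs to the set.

FIRST(E): from E->else we get {else}; from E->else read print we get {else}. So FIRST(E) = {else}.
FIRST(D): from D->print E read S we get {print}. So FIRST(D) = {print}.
FIRST(N): from N->λ we get {λ}; from N->D else do E we get {print}. So FIRST(N) = {λ, print}.
FIRST(S): from S->N else S read we get {else, print}; from S->λ we get {λ}. So FIRST(S) = {λ, else, print}.
FIRST(N S S): take FIRST of each symbol in turn, carrying on past any symbol whose FIRST contains λ; result {λ, else, print}.

{λ, else, print}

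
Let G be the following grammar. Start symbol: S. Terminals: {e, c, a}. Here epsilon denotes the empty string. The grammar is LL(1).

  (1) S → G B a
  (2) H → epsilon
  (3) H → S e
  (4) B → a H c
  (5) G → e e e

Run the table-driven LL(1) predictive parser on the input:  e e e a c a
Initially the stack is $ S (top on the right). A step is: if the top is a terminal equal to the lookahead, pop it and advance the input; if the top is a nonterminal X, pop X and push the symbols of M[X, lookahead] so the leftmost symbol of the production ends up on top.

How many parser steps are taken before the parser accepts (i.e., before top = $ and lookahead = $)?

step 1: stack=$ S  input=e e e a c a $  — expand S → G B a
step 2: stack=$ a B G  input=e e e a c a $  — expand G → e e e
step 3: stack=$ a B e e e  input=e e e a c a $  — match e
step 4: stack=$ a B e e  input=e e a c a $  — match e
step 5: stack=$ a B e  input=e a c a $  — match e
step 6: stack=$ a B  input=a c a $  — expand B → a H c
step 7: stack=$ a c H a  input=a c a $  — match a
step 8: stack=$ a c H  input=c a $  — expand H → epsilon
step 9: stack=$ a c  input=c a $  — match c
step 10: stack=$ a  input=a $  — match a
Accept reached after 10 steps.

10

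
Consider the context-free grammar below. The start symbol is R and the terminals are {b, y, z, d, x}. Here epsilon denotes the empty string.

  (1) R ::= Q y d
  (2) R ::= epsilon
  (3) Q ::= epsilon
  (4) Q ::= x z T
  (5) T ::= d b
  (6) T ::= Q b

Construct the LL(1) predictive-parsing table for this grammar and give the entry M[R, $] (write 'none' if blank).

R ::= epsilon

FIRST(Q) = {epsilon, x}
FIRST(R) = {epsilon, x, y}  (via Q y d)
FIRST(T) = {b, d, x}  (via Q b)
FOLLOW(R) includes $ since R is the start symbol.
FOLLOW(R): R appears on no right-hand side. Thus FOLLOW(R) = {$}.
For R ::= Q y d: FIRST(Q y d) = {x, y}, so it goes in M[R, t] for t ∈ {x, y}.
For R ::= epsilon: FIRST(epsilon) = {epsilon}, so it goes in M[R, t] for t ∈ {}; since epsilon ∈ FIRST, also for every t ∈ FOLLOW(R) = {$}.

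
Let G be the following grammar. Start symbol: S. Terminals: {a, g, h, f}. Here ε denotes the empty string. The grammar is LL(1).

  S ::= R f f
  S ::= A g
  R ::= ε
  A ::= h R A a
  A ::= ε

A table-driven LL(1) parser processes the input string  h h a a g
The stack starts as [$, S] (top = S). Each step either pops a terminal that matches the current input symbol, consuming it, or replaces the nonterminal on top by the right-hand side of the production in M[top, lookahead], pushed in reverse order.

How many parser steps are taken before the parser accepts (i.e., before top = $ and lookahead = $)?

      Stack          Input        Action
   1  $ S            h h a a g $  expand S ::= A g
   2  $ g A          h h a a g $  expand A ::= h R A a
   3  $ g a A R h    h h a a g $  match h
   4  $ g a A R      h a a g $    expand R ::= ε
   5  $ g a A        h a a g $    expand A ::= h R A a
   6  $ g a a A R h  h a a g $    match h
   7  $ g a a A R    a a g $      expand R ::= ε
   8  $ g a a A      a a g $      expand A ::= ε
   9  $ g a a        a a g $      match a
  10  $ g a          a g $        match a
  11  $ g            g $          match g
Accept reached after 11 steps.

11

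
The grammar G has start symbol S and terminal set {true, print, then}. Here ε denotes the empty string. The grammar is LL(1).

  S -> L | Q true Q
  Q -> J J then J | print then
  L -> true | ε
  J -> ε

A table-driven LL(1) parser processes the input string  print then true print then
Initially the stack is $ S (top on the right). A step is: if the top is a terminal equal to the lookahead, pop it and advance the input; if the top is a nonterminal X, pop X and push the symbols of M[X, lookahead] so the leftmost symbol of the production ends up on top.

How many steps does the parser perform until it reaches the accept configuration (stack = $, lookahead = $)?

     Stack                Input                         Action
  1  $ S                  print then true print then $  expand S -> Q true Q
  2  $ Q true Q           print then true print then $  expand Q -> print then
  3  $ Q true then print  print then true print then $  match print
  4  $ Q true then        then true print then $        match then
  5  $ Q true             true print then $             match true
  6  $ Q                  print then $                  expand Q -> print then
  7  $ then print         print then $                  match print
  8  $ then               then $                        match then
Accept reached after 8 steps.

8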